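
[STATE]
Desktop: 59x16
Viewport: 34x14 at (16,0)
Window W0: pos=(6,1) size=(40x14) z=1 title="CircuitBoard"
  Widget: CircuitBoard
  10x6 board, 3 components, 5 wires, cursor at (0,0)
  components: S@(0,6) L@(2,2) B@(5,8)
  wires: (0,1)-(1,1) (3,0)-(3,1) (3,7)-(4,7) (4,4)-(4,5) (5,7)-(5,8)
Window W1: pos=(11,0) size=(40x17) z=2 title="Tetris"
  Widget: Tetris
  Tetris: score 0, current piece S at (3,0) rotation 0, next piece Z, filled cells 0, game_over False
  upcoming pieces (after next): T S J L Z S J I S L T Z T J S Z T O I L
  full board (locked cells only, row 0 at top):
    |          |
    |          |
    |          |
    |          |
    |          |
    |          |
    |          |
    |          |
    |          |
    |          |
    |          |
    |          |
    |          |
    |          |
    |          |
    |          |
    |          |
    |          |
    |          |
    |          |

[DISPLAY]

━━━━━━━━━━━━━━━━━━━━━━━━━━━━━━━━━━
ris                               
──────────────────────────────────
      │Next:                      
      │▓▓                         
      │ ▓▓                        
      │                           
      │                           
      │                           
      │Score:                     
      │0                          
      │                           
      │                           
      │                           


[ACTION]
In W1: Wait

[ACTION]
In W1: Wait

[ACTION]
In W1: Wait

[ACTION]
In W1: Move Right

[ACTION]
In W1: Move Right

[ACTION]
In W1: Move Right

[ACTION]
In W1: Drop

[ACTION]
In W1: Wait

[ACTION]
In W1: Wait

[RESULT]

━━━━━━━━━━━━━━━━━━━━━━━━━━━━━━━━━━
ris                               
──────────────────────────────────
  ░░  │Next:                      
      │▓▓                         
      │ ▓▓                        
      │                           
      │                           
      │                           
      │Score:                     
      │0                          
      │                           
      │                           
      │                           


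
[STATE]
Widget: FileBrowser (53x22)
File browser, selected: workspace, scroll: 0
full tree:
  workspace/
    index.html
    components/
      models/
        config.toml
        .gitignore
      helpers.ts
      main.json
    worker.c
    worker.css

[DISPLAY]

> [-] workspace/                                     
    index.html                                       
    [+] components/                                  
    worker.c                                         
    worker.css                                       
                                                     
                                                     
                                                     
                                                     
                                                     
                                                     
                                                     
                                                     
                                                     
                                                     
                                                     
                                                     
                                                     
                                                     
                                                     
                                                     
                                                     


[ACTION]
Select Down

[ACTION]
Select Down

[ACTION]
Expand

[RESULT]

  [-] workspace/                                     
    index.html                                       
  > [-] components/                                  
      [+] models/                                    
      helpers.ts                                     
      main.json                                      
    worker.c                                         
    worker.css                                       
                                                     
                                                     
                                                     
                                                     
                                                     
                                                     
                                                     
                                                     
                                                     
                                                     
                                                     
                                                     
                                                     
                                                     


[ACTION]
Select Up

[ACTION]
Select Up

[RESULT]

> [-] workspace/                                     
    index.html                                       
    [-] components/                                  
      [+] models/                                    
      helpers.ts                                     
      main.json                                      
    worker.c                                         
    worker.css                                       
                                                     
                                                     
                                                     
                                                     
                                                     
                                                     
                                                     
                                                     
                                                     
                                                     
                                                     
                                                     
                                                     
                                                     


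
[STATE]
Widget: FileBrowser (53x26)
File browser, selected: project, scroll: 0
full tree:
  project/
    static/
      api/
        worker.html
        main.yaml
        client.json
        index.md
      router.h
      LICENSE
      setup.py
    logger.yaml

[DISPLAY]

> [-] project/                                       
    [+] static/                                      
    logger.yaml                                      
                                                     
                                                     
                                                     
                                                     
                                                     
                                                     
                                                     
                                                     
                                                     
                                                     
                                                     
                                                     
                                                     
                                                     
                                                     
                                                     
                                                     
                                                     
                                                     
                                                     
                                                     
                                                     
                                                     


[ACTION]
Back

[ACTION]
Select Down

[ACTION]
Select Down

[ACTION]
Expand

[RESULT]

  [-] project/                                       
    [+] static/                                      
  > logger.yaml                                      
                                                     
                                                     
                                                     
                                                     
                                                     
                                                     
                                                     
                                                     
                                                     
                                                     
                                                     
                                                     
                                                     
                                                     
                                                     
                                                     
                                                     
                                                     
                                                     
                                                     
                                                     
                                                     
                                                     


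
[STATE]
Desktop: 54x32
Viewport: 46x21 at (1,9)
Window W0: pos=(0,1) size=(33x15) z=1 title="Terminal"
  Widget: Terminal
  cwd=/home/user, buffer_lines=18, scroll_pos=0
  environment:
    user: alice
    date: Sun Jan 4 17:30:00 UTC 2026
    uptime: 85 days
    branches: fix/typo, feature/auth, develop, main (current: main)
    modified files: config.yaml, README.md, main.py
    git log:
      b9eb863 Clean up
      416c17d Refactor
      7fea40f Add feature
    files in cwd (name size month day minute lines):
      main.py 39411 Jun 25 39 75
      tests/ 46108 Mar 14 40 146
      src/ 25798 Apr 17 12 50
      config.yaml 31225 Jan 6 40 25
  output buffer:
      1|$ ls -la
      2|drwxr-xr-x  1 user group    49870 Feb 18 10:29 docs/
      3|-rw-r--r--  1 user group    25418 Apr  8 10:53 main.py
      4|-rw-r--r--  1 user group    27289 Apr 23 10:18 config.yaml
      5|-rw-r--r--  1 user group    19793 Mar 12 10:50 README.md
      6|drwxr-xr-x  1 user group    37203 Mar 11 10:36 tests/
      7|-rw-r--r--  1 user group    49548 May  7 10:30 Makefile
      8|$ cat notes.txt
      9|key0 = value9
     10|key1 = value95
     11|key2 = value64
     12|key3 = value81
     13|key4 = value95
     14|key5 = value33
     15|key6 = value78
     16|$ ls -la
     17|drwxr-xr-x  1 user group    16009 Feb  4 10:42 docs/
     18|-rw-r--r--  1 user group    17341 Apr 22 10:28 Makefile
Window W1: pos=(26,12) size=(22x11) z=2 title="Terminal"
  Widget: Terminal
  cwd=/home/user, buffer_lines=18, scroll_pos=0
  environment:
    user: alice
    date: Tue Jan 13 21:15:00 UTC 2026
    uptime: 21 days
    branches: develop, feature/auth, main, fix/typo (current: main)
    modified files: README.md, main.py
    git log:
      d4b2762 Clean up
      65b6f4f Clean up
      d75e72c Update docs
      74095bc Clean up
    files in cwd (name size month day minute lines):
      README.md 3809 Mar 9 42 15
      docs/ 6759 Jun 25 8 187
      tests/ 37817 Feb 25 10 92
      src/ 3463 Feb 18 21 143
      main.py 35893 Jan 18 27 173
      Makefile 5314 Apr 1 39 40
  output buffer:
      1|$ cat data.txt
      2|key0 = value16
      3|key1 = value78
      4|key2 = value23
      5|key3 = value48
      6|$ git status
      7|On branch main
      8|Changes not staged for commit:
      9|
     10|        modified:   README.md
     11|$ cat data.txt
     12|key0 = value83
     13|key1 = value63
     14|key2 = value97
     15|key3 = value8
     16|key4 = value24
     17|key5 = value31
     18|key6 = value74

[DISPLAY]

drwxr-xr-x  1 user group    372┃              
-rw-r--r--  1 user group    495┃              
$ cat notes.txt                ┃              
key0 = value9            ┏━━━━━━━━━━━━━━━━━━━━
key1 = value95           ┃ Terminal           
key2 = value64           ┠────────────────────
━━━━━━━━━━━━━━━━━━━━━━━━━┃$ cat data.txt      
                         ┃key0 = value16      
                         ┃key1 = value78      
                         ┃key2 = value23      
                         ┃key3 = value48      
                         ┃$ git status        
                         ┃On branch main      
                         ┗━━━━━━━━━━━━━━━━━━━━
                                              
                                              
                                              
                                              
                                              
                                              
                                              


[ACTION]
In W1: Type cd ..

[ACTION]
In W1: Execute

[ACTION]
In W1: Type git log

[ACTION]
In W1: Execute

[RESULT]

drwxr-xr-x  1 user group    372┃              
-rw-r--r--  1 user group    495┃              
$ cat notes.txt                ┃              
key0 = value9            ┏━━━━━━━━━━━━━━━━━━━━
key1 = value95           ┃ Terminal           
key2 = value64           ┠────────────────────
━━━━━━━━━━━━━━━━━━━━━━━━━┃                    
                         ┃$ git log           
                         ┃d4b2762 Clean up    
                         ┃65b6f4f Clean up    
                         ┃d75e72c Update docs 
                         ┃74095bc Clean up    
                         ┃$ █                 
                         ┗━━━━━━━━━━━━━━━━━━━━
                                              
                                              
                                              
                                              
                                              
                                              
                                              


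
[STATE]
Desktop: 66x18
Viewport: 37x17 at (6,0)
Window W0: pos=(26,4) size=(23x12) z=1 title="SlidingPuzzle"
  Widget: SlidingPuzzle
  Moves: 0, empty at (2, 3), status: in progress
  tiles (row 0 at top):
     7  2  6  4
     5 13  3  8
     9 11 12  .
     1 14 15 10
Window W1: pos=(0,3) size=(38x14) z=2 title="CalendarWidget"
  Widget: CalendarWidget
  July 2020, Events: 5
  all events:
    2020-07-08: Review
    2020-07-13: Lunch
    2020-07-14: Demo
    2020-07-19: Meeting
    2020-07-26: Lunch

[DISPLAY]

                                     
                                     
                                     
━━━━━━━━━━━━━━━━━━━━━━━━━━━━━━━┓     
ndarWidget                     ┃━━━━━
───────────────────────────────┨zle  
        July 2020              ┃─────
 We Th Fr Sa Su                ┃────┬
  1  2  3  4  5                ┃  6 │
  8*  9 10 11 12               ┃────┼
4* 15 16 17 18 19*             ┃  3 │
 22 23 24 25 26*               ┃────┼
 29 30 31                      ┃ 12 │
                               ┃────┼
                               ┃ 15 │
                               ┃━━━━━
━━━━━━━━━━━━━━━━━━━━━━━━━━━━━━━┛     


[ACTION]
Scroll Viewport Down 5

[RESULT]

                                     
                                     
━━━━━━━━━━━━━━━━━━━━━━━━━━━━━━━┓     
ndarWidget                     ┃━━━━━
───────────────────────────────┨zle  
        July 2020              ┃─────
 We Th Fr Sa Su                ┃────┬
  1  2  3  4  5                ┃  6 │
  8*  9 10 11 12               ┃────┼
4* 15 16 17 18 19*             ┃  3 │
 22 23 24 25 26*               ┃────┼
 29 30 31                      ┃ 12 │
                               ┃────┼
                               ┃ 15 │
                               ┃━━━━━
━━━━━━━━━━━━━━━━━━━━━━━━━━━━━━━┛     
                                     


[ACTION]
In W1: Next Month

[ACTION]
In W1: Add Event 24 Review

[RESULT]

                                     
                                     
━━━━━━━━━━━━━━━━━━━━━━━━━━━━━━━┓     
ndarWidget                     ┃━━━━━
───────────────────────────────┨zle  
       August 2020             ┃─────
 We Th Fr Sa Su                ┃────┬
           1  2                ┃  6 │
  5  6  7  8  9                ┃────┼
 12 13 14 15 16                ┃  3 │
 19 20 21 22 23                ┃────┼
5 26 27 28 29 30               ┃ 12 │
                               ┃────┼
                               ┃ 15 │
                               ┃━━━━━
━━━━━━━━━━━━━━━━━━━━━━━━━━━━━━━┛     
                                     


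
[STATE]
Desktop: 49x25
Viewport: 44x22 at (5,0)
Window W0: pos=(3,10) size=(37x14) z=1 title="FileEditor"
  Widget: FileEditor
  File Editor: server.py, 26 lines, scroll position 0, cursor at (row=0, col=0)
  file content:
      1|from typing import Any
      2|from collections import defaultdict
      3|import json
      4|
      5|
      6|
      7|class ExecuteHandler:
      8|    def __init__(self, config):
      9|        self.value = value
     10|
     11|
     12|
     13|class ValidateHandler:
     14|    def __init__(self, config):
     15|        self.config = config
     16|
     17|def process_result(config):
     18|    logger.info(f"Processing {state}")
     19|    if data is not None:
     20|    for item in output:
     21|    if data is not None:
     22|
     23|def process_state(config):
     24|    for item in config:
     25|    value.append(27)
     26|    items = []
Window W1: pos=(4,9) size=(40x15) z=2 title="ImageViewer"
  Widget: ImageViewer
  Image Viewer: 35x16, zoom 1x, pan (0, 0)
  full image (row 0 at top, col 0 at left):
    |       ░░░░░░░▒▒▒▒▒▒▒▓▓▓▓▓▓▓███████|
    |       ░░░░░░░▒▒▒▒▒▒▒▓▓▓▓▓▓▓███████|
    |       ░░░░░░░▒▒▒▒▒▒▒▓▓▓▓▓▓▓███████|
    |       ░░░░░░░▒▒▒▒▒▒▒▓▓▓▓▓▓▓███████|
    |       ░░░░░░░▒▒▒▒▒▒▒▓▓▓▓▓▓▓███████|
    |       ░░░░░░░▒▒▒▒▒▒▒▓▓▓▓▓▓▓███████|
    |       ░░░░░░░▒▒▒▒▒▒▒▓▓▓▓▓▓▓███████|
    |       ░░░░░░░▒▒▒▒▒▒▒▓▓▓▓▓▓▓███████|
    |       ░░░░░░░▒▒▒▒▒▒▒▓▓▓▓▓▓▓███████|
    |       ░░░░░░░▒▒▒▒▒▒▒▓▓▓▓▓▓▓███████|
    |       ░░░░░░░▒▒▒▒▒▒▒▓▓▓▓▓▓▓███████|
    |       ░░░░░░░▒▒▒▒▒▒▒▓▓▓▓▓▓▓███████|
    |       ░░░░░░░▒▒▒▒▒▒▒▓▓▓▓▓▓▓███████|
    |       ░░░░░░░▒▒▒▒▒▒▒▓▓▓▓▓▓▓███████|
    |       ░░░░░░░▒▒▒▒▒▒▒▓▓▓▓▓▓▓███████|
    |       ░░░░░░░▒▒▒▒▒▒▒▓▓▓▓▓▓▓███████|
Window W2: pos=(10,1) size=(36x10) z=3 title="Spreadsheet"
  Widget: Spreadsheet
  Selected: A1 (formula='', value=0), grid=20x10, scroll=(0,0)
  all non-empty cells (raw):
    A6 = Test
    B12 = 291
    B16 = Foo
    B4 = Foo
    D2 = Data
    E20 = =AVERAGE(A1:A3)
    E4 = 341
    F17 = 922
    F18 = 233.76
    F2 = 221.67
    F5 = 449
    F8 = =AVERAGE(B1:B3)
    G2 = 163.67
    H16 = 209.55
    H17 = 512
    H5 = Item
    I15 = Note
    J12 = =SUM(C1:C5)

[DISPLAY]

                                            
     ┏━━━━━━━━━━━━━━━━━━━━━━━━━━━━━━━━━━┓   
     ┃ Spreadsheet                      ┃   
     ┠──────────────────────────────────┨   
     ┃A1:                               ┃   
     ┃       A       B       C       D  ┃   
     ┃----------------------------------┃   
     ┃  1      [0]       0       0      ┃   
     ┃  2        0       0       0Data  ┃   
━━━━━┃  3        0       0       0      ┃   
 Imag┗━━━━━━━━━━━━━━━━━━━━━━━━━━━━━━━━━━┛   
──────────────────────────────────────┨     
       ░░░░░░░▒▒▒▒▒▒▒▓▓▓▓▓▓▓███████   ┃     
       ░░░░░░░▒▒▒▒▒▒▒▓▓▓▓▓▓▓███████   ┃     
       ░░░░░░░▒▒▒▒▒▒▒▓▓▓▓▓▓▓███████   ┃     
       ░░░░░░░▒▒▒▒▒▒▒▓▓▓▓▓▓▓███████   ┃     
       ░░░░░░░▒▒▒▒▒▒▒▓▓▓▓▓▓▓███████   ┃     
       ░░░░░░░▒▒▒▒▒▒▒▓▓▓▓▓▓▓███████   ┃     
       ░░░░░░░▒▒▒▒▒▒▒▓▓▓▓▓▓▓███████   ┃     
       ░░░░░░░▒▒▒▒▒▒▒▓▓▓▓▓▓▓███████   ┃     
       ░░░░░░░▒▒▒▒▒▒▒▓▓▓▓▓▓▓███████   ┃     
       ░░░░░░░▒▒▒▒▒▒▒▓▓▓▓▓▓▓███████   ┃     


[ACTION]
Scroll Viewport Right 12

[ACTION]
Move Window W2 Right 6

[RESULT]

                                            
        ┏━━━━━━━━━━━━━━━━━━━━━━━━━━━━━━━━━━┓
        ┃ Spreadsheet                      ┃
        ┠──────────────────────────────────┨
        ┃A1:                               ┃
        ┃       A       B       C       D  ┃
        ┃----------------------------------┃
        ┃  1      [0]       0       0      ┃
        ┃  2        0       0       0Data  ┃
━━━━━━━━┃  3        0       0       0      ┃
 ImageVi┗━━━━━━━━━━━━━━━━━━━━━━━━━━━━━━━━━━┛
──────────────────────────────────────┨     
       ░░░░░░░▒▒▒▒▒▒▒▓▓▓▓▓▓▓███████   ┃     
       ░░░░░░░▒▒▒▒▒▒▒▓▓▓▓▓▓▓███████   ┃     
       ░░░░░░░▒▒▒▒▒▒▒▓▓▓▓▓▓▓███████   ┃     
       ░░░░░░░▒▒▒▒▒▒▒▓▓▓▓▓▓▓███████   ┃     
       ░░░░░░░▒▒▒▒▒▒▒▓▓▓▓▓▓▓███████   ┃     
       ░░░░░░░▒▒▒▒▒▒▒▓▓▓▓▓▓▓███████   ┃     
       ░░░░░░░▒▒▒▒▒▒▒▓▓▓▓▓▓▓███████   ┃     
       ░░░░░░░▒▒▒▒▒▒▒▓▓▓▓▓▓▓███████   ┃     
       ░░░░░░░▒▒▒▒▒▒▒▓▓▓▓▓▓▓███████   ┃     
       ░░░░░░░▒▒▒▒▒▒▒▓▓▓▓▓▓▓███████   ┃     


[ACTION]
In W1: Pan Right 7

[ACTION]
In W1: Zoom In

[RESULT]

                                            
        ┏━━━━━━━━━━━━━━━━━━━━━━━━━━━━━━━━━━┓
        ┃ Spreadsheet                      ┃
        ┠──────────────────────────────────┨
        ┃A1:                               ┃
        ┃       A       B       C       D  ┃
        ┃----------------------------------┃
        ┃  1      [0]       0       0      ┃
        ┃  2        0       0       0Data  ┃
━━━━━━━━┃  3        0       0       0      ┃
 ImageVi┗━━━━━━━━━━━━━━━━━━━━━━━━━━━━━━━━━━┛
──────────────────────────────────────┨     
       ░░░░░░░░░░░░░░▒▒▒▒▒▒▒▒▒▒▒▒▒▒▓▓▓┃     
       ░░░░░░░░░░░░░░▒▒▒▒▒▒▒▒▒▒▒▒▒▒▓▓▓┃     
       ░░░░░░░░░░░░░░▒▒▒▒▒▒▒▒▒▒▒▒▒▒▓▓▓┃     
       ░░░░░░░░░░░░░░▒▒▒▒▒▒▒▒▒▒▒▒▒▒▓▓▓┃     
       ░░░░░░░░░░░░░░▒▒▒▒▒▒▒▒▒▒▒▒▒▒▓▓▓┃     
       ░░░░░░░░░░░░░░▒▒▒▒▒▒▒▒▒▒▒▒▒▒▓▓▓┃     
       ░░░░░░░░░░░░░░▒▒▒▒▒▒▒▒▒▒▒▒▒▒▓▓▓┃     
       ░░░░░░░░░░░░░░▒▒▒▒▒▒▒▒▒▒▒▒▒▒▓▓▓┃     
       ░░░░░░░░░░░░░░▒▒▒▒▒▒▒▒▒▒▒▒▒▒▓▓▓┃     
       ░░░░░░░░░░░░░░▒▒▒▒▒▒▒▒▒▒▒▒▒▒▓▓▓┃     


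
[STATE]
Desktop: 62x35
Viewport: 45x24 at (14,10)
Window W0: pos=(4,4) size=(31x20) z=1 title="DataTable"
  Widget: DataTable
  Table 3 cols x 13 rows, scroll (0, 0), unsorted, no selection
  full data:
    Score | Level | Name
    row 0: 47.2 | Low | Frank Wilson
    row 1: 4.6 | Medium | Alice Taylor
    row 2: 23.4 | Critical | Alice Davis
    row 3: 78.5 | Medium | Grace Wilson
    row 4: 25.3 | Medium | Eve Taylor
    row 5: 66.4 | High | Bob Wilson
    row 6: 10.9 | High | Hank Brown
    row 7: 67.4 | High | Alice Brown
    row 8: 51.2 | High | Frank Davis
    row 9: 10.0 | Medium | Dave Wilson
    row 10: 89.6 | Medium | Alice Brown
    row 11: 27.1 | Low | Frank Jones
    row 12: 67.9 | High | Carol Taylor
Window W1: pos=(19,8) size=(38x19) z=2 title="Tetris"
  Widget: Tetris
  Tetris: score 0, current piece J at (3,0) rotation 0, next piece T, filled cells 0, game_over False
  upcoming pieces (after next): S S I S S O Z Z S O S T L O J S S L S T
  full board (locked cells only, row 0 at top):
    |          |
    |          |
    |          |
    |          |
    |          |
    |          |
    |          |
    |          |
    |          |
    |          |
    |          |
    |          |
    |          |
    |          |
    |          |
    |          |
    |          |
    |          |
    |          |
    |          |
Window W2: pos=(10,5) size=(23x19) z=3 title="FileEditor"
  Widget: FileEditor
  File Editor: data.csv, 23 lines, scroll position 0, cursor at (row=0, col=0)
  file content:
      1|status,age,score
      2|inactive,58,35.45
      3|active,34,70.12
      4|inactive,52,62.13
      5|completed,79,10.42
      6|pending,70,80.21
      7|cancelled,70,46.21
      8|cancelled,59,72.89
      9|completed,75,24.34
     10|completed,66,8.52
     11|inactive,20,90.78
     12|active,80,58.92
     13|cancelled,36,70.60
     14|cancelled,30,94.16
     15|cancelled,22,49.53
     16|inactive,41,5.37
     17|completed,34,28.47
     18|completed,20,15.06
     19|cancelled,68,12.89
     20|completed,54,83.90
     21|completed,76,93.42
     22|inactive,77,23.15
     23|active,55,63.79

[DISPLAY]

ive,34,70.12     ░┃───────────────────────┨  
ctive,52,62.13   ░┃xt:                    ┃  
pleted,79,10.42  ░┃                       ┃  
ding,70,80.21    ░┃▒                      ┃  
celled,70,46.21  ░┃                       ┃  
celled,59,72.89  ░┃                       ┃  
pleted,75,24.34  ░┃                       ┃  
pleted,66,8.52   ░┃ore:                   ┃  
ctive,20,90.78   ░┃                       ┃  
ive,80,58.92     ░┃                       ┃  
celled,36,70.60  ░┃                       ┃  
celled,30,94.16  ░┃                       ┃  
celled,22,49.53  ▼┃                       ┃  
━━━━━━━━━━━━━━━━━━┛                       ┃  
     ┃          │                         ┃  
     ┃          │                         ┃  
     ┗━━━━━━━━━━━━━━━━━━━━━━━━━━━━━━━━━━━━┛  
                                             
                                             
                                             
                                             
                                             
                                             
                                             


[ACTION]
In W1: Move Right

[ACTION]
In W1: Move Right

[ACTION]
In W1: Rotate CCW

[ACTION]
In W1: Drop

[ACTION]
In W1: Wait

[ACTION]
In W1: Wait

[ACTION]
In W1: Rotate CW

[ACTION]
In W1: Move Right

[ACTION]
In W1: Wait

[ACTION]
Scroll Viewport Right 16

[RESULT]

,34,70.12     ░┃───────────────────────┨     
ve,52,62.13   ░┃xt:                    ┃     
ted,79,10.42  ░┃                       ┃     
g,70,80.21    ░┃▒                      ┃     
led,70,46.21  ░┃                       ┃     
led,59,72.89  ░┃                       ┃     
ted,75,24.34  ░┃                       ┃     
ted,66,8.52   ░┃ore:                   ┃     
ve,20,90.78   ░┃                       ┃     
,80,58.92     ░┃                       ┃     
led,36,70.60  ░┃                       ┃     
led,30,94.16  ░┃                       ┃     
led,22,49.53  ▼┃                       ┃     
━━━━━━━━━━━━━━━┛                       ┃     
  ┃          │                         ┃     
  ┃          │                         ┃     
  ┗━━━━━━━━━━━━━━━━━━━━━━━━━━━━━━━━━━━━┛     
                                             
                                             
                                             
                                             
                                             
                                             
                                             


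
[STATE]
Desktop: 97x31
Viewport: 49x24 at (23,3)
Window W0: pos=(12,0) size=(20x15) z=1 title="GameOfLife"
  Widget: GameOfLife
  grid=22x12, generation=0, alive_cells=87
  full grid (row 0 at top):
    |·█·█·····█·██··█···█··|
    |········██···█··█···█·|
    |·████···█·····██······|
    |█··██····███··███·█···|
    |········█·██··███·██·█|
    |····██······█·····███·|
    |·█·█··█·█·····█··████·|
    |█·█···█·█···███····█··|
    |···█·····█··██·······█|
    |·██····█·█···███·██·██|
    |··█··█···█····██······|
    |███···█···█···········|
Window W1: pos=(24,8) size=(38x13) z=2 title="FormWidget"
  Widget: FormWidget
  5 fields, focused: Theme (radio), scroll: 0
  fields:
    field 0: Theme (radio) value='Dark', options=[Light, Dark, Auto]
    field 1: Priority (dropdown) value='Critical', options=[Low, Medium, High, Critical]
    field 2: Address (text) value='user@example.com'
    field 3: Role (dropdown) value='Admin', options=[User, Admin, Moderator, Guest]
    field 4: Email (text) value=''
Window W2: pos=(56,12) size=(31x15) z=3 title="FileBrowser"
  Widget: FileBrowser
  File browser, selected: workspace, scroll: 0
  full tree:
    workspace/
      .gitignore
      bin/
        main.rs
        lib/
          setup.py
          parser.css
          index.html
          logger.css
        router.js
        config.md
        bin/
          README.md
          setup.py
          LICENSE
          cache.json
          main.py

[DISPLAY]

        ┃                                        
·█··█···┃                                        
··██····┃                                        
··███·█·┃                                        
··███·██┃                                        
█┏━━━━━━━━━━━━━━━━━━━━━━━━━━━━━━━━━━━━┓          
·┃ FormWidget                         ┃          
█┠────────────────────────────────────┨          
█┃> Theme:      ( ) Light  (●) Dark  (┃          
·┃  Priority:   [Critical        ┏━━━━━━━━━━━━━━━
·┃  Address:    [user@example.com┃ FileBrowser   
━┃  Role:       [Admin           ┠───────────────
 ┃  Email:      [                ┃> [-] workspace
 ┃                               ┃    .gitignore 
 ┃                               ┃    [+] bin/   
 ┃                               ┃               
 ┃                               ┃               
 ┗━━━━━━━━━━━━━━━━━━━━━━━━━━━━━━━┃               
                                 ┃               
                                 ┃               
                                 ┃               
                                 ┃               
                                 ┃               
                                 ┗━━━━━━━━━━━━━━━


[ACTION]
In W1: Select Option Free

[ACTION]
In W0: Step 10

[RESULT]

        ┃                                        
█·██····┃                                        
·█·█····┃                                        
██·█····┃                                        
██·██···┃                                        
·┏━━━━━━━━━━━━━━━━━━━━━━━━━━━━━━━━━━━━┓          
█┃ FormWidget                         ┃          
█┠────────────────────────────────────┨          
·┃> Theme:      ( ) Light  (●) Dark  (┃          
·┃  Priority:   [Critical        ┏━━━━━━━━━━━━━━━
█┃  Address:    [user@example.com┃ FileBrowser   
━┃  Role:       [Admin           ┠───────────────
 ┃  Email:      [                ┃> [-] workspace
 ┃                               ┃    .gitignore 
 ┃                               ┃    [+] bin/   
 ┃                               ┃               
 ┃                               ┃               
 ┗━━━━━━━━━━━━━━━━━━━━━━━━━━━━━━━┃               
                                 ┃               
                                 ┃               
                                 ┃               
                                 ┃               
                                 ┃               
                                 ┗━━━━━━━━━━━━━━━


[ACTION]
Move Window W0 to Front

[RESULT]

        ┃                                        
█·██····┃                                        
·█·█····┃                                        
██·█····┃                                        
██·██···┃                                        
·····█··┃━━━━━━━━━━━━━━━━━━━━━━━━━━━━━┓          
█·███·██┃dget                         ┃          
█·█···██┃─────────────────────────────┨          
····█···┃:      ( ) Light  (●) Dark  (┃          
·····██·┃ity:   [Critical        ┏━━━━━━━━━━━━━━━
█······█┃ss:    [user@example.com┃ FileBrowser   
━━━━━━━━┛       [Admin           ┠───────────────
 ┃  Email:      [                ┃> [-] workspace
 ┃                               ┃    .gitignore 
 ┃                               ┃    [+] bin/   
 ┃                               ┃               
 ┃                               ┃               
 ┗━━━━━━━━━━━━━━━━━━━━━━━━━━━━━━━┃               
                                 ┃               
                                 ┃               
                                 ┃               
                                 ┃               
                                 ┃               
                                 ┗━━━━━━━━━━━━━━━


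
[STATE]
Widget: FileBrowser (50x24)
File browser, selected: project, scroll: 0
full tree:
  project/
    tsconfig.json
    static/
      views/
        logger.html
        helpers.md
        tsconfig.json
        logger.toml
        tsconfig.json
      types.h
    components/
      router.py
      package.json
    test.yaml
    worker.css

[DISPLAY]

> [-] project/                                    
    tsconfig.json                                 
    [+] static/                                   
    [+] components/                               
    test.yaml                                     
    worker.css                                    
                                                  
                                                  
                                                  
                                                  
                                                  
                                                  
                                                  
                                                  
                                                  
                                                  
                                                  
                                                  
                                                  
                                                  
                                                  
                                                  
                                                  
                                                  


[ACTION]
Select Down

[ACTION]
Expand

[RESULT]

  [-] project/                                    
  > tsconfig.json                                 
    [+] static/                                   
    [+] components/                               
    test.yaml                                     
    worker.css                                    
                                                  
                                                  
                                                  
                                                  
                                                  
                                                  
                                                  
                                                  
                                                  
                                                  
                                                  
                                                  
                                                  
                                                  
                                                  
                                                  
                                                  
                                                  
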